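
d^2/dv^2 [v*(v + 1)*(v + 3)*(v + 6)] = 12*v^2 + 60*v + 54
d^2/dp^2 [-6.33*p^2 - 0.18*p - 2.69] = -12.6600000000000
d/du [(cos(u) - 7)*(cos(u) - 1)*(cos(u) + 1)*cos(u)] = -7*sin(u)/4 + 21*sin(3*u)/4 - sin(4*u)/2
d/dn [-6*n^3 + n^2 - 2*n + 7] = -18*n^2 + 2*n - 2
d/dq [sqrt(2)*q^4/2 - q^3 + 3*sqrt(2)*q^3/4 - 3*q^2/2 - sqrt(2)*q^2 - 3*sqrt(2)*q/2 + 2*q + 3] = 2*sqrt(2)*q^3 - 3*q^2 + 9*sqrt(2)*q^2/4 - 3*q - 2*sqrt(2)*q - 3*sqrt(2)/2 + 2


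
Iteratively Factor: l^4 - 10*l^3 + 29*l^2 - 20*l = (l - 4)*(l^3 - 6*l^2 + 5*l) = (l - 4)*(l - 1)*(l^2 - 5*l) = l*(l - 4)*(l - 1)*(l - 5)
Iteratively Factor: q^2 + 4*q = (q + 4)*(q)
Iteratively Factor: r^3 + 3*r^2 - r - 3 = (r - 1)*(r^2 + 4*r + 3) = (r - 1)*(r + 3)*(r + 1)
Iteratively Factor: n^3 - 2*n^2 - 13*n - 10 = (n + 2)*(n^2 - 4*n - 5) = (n + 1)*(n + 2)*(n - 5)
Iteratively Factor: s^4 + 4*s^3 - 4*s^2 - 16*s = (s)*(s^3 + 4*s^2 - 4*s - 16) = s*(s - 2)*(s^2 + 6*s + 8) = s*(s - 2)*(s + 2)*(s + 4)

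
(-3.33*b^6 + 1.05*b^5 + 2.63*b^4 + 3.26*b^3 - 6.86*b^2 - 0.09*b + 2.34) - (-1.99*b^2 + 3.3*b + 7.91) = -3.33*b^6 + 1.05*b^5 + 2.63*b^4 + 3.26*b^3 - 4.87*b^2 - 3.39*b - 5.57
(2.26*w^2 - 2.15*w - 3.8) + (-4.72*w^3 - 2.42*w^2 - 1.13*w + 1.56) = -4.72*w^3 - 0.16*w^2 - 3.28*w - 2.24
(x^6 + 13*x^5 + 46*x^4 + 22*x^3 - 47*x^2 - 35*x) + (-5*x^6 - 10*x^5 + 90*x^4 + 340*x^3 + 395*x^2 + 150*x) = -4*x^6 + 3*x^5 + 136*x^4 + 362*x^3 + 348*x^2 + 115*x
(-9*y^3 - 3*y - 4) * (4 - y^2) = 9*y^5 - 33*y^3 + 4*y^2 - 12*y - 16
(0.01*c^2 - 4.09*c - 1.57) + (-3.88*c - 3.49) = 0.01*c^2 - 7.97*c - 5.06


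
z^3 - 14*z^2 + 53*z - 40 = (z - 8)*(z - 5)*(z - 1)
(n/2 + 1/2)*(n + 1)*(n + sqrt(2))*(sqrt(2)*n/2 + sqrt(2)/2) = sqrt(2)*n^4/4 + n^3/2 + 3*sqrt(2)*n^3/4 + 3*sqrt(2)*n^2/4 + 3*n^2/2 + sqrt(2)*n/4 + 3*n/2 + 1/2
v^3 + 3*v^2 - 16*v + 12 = (v - 2)*(v - 1)*(v + 6)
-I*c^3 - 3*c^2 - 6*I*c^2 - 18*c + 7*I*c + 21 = (c + 7)*(c - 3*I)*(-I*c + I)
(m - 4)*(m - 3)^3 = m^4 - 13*m^3 + 63*m^2 - 135*m + 108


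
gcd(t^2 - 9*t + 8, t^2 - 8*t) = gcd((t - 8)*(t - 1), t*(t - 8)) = t - 8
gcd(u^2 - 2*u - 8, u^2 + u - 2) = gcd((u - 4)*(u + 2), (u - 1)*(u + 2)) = u + 2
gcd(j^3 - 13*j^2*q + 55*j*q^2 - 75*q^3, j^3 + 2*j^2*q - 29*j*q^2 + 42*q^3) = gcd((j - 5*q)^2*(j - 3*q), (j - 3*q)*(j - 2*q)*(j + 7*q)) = -j + 3*q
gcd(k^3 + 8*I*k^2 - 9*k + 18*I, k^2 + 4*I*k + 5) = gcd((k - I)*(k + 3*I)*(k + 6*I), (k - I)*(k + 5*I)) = k - I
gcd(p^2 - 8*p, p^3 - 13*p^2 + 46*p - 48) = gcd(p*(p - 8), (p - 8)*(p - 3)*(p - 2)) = p - 8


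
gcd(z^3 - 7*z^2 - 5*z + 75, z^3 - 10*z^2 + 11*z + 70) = z - 5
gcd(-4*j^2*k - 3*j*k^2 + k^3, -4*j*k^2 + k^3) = 4*j*k - k^2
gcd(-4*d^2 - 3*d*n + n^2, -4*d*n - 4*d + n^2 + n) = 4*d - n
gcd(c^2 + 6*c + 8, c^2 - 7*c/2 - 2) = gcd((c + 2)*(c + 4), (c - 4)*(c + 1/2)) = 1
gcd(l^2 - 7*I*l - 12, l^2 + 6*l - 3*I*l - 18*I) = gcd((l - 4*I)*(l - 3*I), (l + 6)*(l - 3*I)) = l - 3*I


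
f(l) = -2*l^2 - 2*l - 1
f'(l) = -4*l - 2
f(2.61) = -19.84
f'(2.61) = -12.44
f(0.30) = -1.78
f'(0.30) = -3.20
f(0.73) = -3.53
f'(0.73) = -4.92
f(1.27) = -6.77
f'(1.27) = -7.08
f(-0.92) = -0.85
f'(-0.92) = 1.68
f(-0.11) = -0.80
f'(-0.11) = -1.56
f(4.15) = -43.74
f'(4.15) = -18.60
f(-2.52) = -8.66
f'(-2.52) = 8.08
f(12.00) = -313.00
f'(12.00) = -50.00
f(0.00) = -1.00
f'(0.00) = -2.00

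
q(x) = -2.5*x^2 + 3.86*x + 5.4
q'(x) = 3.86 - 5.0*x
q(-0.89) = -0.02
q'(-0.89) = 8.31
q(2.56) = -1.10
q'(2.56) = -8.94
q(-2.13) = -14.16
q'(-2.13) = 14.51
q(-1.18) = -2.64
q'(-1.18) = 9.76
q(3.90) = -17.57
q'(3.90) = -15.64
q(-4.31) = -57.68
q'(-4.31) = 25.41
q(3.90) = -17.57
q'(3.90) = -15.64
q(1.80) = 4.25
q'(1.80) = -5.14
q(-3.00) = -28.68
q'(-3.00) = 18.86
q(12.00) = -308.28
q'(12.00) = -56.14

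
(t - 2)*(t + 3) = t^2 + t - 6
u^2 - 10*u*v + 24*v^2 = (u - 6*v)*(u - 4*v)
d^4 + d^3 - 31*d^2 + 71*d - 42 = (d - 3)*(d - 2)*(d - 1)*(d + 7)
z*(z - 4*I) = z^2 - 4*I*z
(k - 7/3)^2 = k^2 - 14*k/3 + 49/9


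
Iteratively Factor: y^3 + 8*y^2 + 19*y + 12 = (y + 1)*(y^2 + 7*y + 12) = (y + 1)*(y + 4)*(y + 3)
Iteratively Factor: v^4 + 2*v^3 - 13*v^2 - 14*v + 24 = (v + 4)*(v^3 - 2*v^2 - 5*v + 6) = (v - 1)*(v + 4)*(v^2 - v - 6) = (v - 3)*(v - 1)*(v + 4)*(v + 2)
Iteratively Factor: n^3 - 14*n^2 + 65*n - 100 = (n - 5)*(n^2 - 9*n + 20) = (n - 5)*(n - 4)*(n - 5)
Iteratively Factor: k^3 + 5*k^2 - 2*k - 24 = (k + 4)*(k^2 + k - 6) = (k - 2)*(k + 4)*(k + 3)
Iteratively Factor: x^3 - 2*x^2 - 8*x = (x)*(x^2 - 2*x - 8) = x*(x - 4)*(x + 2)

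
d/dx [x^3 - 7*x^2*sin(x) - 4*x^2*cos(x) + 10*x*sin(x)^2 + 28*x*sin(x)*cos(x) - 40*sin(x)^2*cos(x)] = 4*x^2*sin(x) - 7*x^2*cos(x) + 3*x^2 - 14*x*sin(x) + 10*x*sin(2*x) - 8*x*cos(x) + 28*x*cos(2*x) + 10*sin(x) + 14*sin(2*x) - 30*sin(3*x) - 5*cos(2*x) + 5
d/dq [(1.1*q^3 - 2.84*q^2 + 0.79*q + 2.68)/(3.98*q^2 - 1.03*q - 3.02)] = (4.378*q^4 - 2.266*q^3 - 10.185*q^2 - 4.1792*q + 0.3746)/(15.8404*q^4 - 8.1988*q^3 - 22.9783*q^2 + 6.2212*q + 9.1204)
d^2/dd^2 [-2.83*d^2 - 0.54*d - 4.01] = -5.66000000000000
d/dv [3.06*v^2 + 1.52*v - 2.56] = 6.12*v + 1.52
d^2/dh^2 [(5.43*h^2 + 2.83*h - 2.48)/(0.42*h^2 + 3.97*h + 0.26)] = (-8.88178419700125e-16*h^4 - 17.10954*h^3 - 6.18256800000003*h^2 - 26.665128*h - 82.740548)/(0.074088*h^6 + 2.100924*h^5 + 19.996326*h^4 + 65.171917*h^3 + 12.378678*h^2 + 0.805116*h + 0.017576)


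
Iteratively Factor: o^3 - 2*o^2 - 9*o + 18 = (o + 3)*(o^2 - 5*o + 6) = (o - 3)*(o + 3)*(o - 2)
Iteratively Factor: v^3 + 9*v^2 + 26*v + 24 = (v + 2)*(v^2 + 7*v + 12) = (v + 2)*(v + 4)*(v + 3)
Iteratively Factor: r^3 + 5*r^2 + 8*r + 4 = (r + 2)*(r^2 + 3*r + 2) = (r + 2)^2*(r + 1)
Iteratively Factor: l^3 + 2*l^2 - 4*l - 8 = (l - 2)*(l^2 + 4*l + 4) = (l - 2)*(l + 2)*(l + 2)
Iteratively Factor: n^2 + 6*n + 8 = (n + 2)*(n + 4)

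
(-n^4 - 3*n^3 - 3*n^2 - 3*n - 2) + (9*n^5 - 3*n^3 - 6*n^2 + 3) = 9*n^5 - n^4 - 6*n^3 - 9*n^2 - 3*n + 1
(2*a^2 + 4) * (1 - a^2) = -2*a^4 - 2*a^2 + 4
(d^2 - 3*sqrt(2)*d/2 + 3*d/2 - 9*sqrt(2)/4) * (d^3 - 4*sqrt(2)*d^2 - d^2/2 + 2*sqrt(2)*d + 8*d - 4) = d^5 - 11*sqrt(2)*d^4/2 + d^4 - 11*sqrt(2)*d^3/2 + 77*d^3/4 - 63*sqrt(2)*d^2/8 + 20*d^2 - 12*sqrt(2)*d - 15*d + 9*sqrt(2)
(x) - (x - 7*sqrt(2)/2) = 7*sqrt(2)/2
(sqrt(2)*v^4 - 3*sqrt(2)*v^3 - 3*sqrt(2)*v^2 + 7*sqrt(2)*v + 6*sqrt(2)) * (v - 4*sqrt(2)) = sqrt(2)*v^5 - 8*v^4 - 3*sqrt(2)*v^4 - 3*sqrt(2)*v^3 + 24*v^3 + 7*sqrt(2)*v^2 + 24*v^2 - 56*v + 6*sqrt(2)*v - 48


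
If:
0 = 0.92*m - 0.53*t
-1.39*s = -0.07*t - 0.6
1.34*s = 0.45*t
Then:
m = 0.87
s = 0.51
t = 1.51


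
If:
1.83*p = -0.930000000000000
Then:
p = -0.51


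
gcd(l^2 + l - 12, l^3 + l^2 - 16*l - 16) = l + 4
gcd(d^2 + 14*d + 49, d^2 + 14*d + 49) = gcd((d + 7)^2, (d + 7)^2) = d^2 + 14*d + 49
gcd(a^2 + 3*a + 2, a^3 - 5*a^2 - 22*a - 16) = a^2 + 3*a + 2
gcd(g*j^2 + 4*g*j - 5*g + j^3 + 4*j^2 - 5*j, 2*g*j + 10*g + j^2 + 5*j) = j + 5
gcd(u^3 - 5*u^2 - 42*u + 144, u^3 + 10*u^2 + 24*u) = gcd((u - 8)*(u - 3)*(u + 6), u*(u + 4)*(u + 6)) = u + 6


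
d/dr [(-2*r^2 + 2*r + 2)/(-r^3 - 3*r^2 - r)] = 2*(-r^4 + 2*r^3 + 7*r^2 + 6*r + 1)/(r^2*(r^4 + 6*r^3 + 11*r^2 + 6*r + 1))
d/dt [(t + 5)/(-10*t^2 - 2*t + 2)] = (-5*t^2 - t + (t + 5)*(10*t + 1) + 1)/(2*(5*t^2 + t - 1)^2)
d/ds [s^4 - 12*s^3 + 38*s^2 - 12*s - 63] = 4*s^3 - 36*s^2 + 76*s - 12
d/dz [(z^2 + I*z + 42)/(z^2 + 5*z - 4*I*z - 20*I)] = (z^2*(5 - 5*I) + z*(-84 - 40*I) - 190 + 168*I)/(z^4 + z^3*(10 - 8*I) + z^2*(9 - 80*I) + z*(-160 - 200*I) - 400)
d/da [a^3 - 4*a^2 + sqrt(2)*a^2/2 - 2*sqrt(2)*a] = 3*a^2 - 8*a + sqrt(2)*a - 2*sqrt(2)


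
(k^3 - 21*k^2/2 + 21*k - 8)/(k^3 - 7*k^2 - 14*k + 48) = (k - 1/2)/(k + 3)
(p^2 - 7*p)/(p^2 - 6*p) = (p - 7)/(p - 6)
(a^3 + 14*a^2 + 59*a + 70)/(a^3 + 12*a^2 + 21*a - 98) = (a^2 + 7*a + 10)/(a^2 + 5*a - 14)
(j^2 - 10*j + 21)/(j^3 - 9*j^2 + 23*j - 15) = (j - 7)/(j^2 - 6*j + 5)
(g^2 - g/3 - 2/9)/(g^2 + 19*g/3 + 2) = (g - 2/3)/(g + 6)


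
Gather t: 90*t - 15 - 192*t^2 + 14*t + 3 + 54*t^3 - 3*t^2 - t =54*t^3 - 195*t^2 + 103*t - 12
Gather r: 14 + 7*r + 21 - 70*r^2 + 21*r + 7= -70*r^2 + 28*r + 42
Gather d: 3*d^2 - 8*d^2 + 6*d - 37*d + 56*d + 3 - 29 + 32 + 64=-5*d^2 + 25*d + 70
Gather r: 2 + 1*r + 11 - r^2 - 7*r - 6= -r^2 - 6*r + 7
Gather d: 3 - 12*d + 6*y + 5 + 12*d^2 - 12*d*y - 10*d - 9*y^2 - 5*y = 12*d^2 + d*(-12*y - 22) - 9*y^2 + y + 8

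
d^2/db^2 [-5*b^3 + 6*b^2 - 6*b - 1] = 12 - 30*b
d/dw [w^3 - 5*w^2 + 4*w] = 3*w^2 - 10*w + 4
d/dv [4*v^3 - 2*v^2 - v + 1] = 12*v^2 - 4*v - 1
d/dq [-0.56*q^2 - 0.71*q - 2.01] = -1.12*q - 0.71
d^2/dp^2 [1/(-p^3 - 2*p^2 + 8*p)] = 2*(p*(3*p + 2)*(p^2 + 2*p - 8) - (3*p^2 + 4*p - 8)^2)/(p^3*(p^2 + 2*p - 8)^3)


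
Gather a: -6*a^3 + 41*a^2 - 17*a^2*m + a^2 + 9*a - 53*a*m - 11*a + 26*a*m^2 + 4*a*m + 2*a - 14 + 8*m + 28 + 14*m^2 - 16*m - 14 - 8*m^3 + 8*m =-6*a^3 + a^2*(42 - 17*m) + a*(26*m^2 - 49*m) - 8*m^3 + 14*m^2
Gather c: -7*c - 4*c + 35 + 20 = 55 - 11*c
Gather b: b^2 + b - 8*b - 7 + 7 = b^2 - 7*b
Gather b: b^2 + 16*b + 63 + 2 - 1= b^2 + 16*b + 64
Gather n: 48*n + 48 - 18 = 48*n + 30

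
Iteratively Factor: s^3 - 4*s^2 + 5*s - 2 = (s - 2)*(s^2 - 2*s + 1) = (s - 2)*(s - 1)*(s - 1)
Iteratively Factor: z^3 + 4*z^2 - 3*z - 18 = (z + 3)*(z^2 + z - 6) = (z + 3)^2*(z - 2)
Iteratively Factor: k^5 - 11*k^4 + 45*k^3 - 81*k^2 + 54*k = (k)*(k^4 - 11*k^3 + 45*k^2 - 81*k + 54) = k*(k - 3)*(k^3 - 8*k^2 + 21*k - 18) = k*(k - 3)^2*(k^2 - 5*k + 6) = k*(k - 3)^3*(k - 2)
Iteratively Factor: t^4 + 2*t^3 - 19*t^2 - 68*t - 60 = (t + 2)*(t^3 - 19*t - 30) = (t + 2)^2*(t^2 - 2*t - 15) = (t - 5)*(t + 2)^2*(t + 3)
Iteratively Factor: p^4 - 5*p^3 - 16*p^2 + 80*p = (p)*(p^3 - 5*p^2 - 16*p + 80) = p*(p - 5)*(p^2 - 16) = p*(p - 5)*(p - 4)*(p + 4)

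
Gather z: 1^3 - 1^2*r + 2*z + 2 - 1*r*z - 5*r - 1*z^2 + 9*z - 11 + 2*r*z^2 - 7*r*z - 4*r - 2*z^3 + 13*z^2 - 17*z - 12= -10*r - 2*z^3 + z^2*(2*r + 12) + z*(-8*r - 6) - 20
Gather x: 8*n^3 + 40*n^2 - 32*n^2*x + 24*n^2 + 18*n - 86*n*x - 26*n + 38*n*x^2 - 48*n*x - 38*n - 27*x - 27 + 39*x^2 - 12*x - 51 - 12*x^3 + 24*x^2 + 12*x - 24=8*n^3 + 64*n^2 - 46*n - 12*x^3 + x^2*(38*n + 63) + x*(-32*n^2 - 134*n - 27) - 102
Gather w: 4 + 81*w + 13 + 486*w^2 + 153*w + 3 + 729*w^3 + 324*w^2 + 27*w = 729*w^3 + 810*w^2 + 261*w + 20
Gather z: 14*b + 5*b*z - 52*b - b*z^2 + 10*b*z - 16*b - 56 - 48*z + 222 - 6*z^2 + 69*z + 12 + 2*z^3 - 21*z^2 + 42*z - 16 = -54*b + 2*z^3 + z^2*(-b - 27) + z*(15*b + 63) + 162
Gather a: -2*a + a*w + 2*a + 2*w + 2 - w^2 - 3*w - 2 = a*w - w^2 - w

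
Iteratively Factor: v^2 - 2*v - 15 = (v + 3)*(v - 5)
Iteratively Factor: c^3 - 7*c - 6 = (c - 3)*(c^2 + 3*c + 2) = (c - 3)*(c + 2)*(c + 1)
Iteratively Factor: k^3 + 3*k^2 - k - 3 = (k + 1)*(k^2 + 2*k - 3) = (k - 1)*(k + 1)*(k + 3)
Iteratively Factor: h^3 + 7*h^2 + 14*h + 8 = (h + 4)*(h^2 + 3*h + 2) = (h + 1)*(h + 4)*(h + 2)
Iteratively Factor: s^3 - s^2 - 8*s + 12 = (s + 3)*(s^2 - 4*s + 4) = (s - 2)*(s + 3)*(s - 2)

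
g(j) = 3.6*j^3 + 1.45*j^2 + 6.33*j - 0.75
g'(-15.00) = 2392.83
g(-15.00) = -11919.45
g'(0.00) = 6.33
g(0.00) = -0.75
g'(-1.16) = 17.50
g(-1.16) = -11.76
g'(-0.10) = 6.15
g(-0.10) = -1.37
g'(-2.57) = 70.21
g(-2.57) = -68.55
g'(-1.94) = 41.35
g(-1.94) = -33.86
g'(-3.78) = 149.68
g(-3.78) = -198.40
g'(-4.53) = 214.82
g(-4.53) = -334.32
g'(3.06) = 116.33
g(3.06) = 135.35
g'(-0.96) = 13.50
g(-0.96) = -8.68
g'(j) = 10.8*j^2 + 2.9*j + 6.33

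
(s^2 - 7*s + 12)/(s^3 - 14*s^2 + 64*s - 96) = (s - 3)/(s^2 - 10*s + 24)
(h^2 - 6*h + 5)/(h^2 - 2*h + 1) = (h - 5)/(h - 1)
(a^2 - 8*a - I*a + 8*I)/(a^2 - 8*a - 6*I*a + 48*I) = (a - I)/(a - 6*I)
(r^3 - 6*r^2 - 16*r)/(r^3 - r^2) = (r^2 - 6*r - 16)/(r*(r - 1))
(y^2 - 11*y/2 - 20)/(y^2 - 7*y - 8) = (y + 5/2)/(y + 1)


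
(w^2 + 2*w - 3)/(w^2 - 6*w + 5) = (w + 3)/(w - 5)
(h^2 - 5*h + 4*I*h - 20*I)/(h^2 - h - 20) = (h + 4*I)/(h + 4)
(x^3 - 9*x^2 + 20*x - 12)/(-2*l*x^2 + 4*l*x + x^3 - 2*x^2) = (x^2 - 7*x + 6)/(x*(-2*l + x))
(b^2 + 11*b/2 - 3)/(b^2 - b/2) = (b + 6)/b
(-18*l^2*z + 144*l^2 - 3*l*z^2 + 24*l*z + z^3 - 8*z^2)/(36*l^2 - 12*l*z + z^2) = (3*l*z - 24*l + z^2 - 8*z)/(-6*l + z)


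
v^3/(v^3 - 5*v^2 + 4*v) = v^2/(v^2 - 5*v + 4)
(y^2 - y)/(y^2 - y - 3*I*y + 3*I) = y/(y - 3*I)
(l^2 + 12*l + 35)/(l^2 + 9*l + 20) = (l + 7)/(l + 4)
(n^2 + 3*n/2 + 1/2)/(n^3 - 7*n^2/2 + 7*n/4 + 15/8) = 4*(n + 1)/(4*n^2 - 16*n + 15)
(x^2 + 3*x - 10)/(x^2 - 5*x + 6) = (x + 5)/(x - 3)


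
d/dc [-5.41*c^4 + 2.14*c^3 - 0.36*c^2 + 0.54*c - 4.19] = -21.64*c^3 + 6.42*c^2 - 0.72*c + 0.54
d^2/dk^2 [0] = 0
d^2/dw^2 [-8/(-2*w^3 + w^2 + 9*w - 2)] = 16*((1 - 6*w)*(2*w^3 - w^2 - 9*w + 2) + (-6*w^2 + 2*w + 9)^2)/(2*w^3 - w^2 - 9*w + 2)^3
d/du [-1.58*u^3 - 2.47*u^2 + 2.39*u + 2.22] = -4.74*u^2 - 4.94*u + 2.39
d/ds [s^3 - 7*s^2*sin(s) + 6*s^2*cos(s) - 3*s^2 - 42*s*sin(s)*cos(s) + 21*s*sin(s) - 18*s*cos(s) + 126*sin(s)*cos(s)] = -6*s^2*sin(s) - 7*s^2*cos(s) + 3*s^2 + 4*s*sin(s) + 33*s*cos(s) - 42*s*cos(2*s) - 6*s + 21*sin(s) - 21*sin(2*s) - 18*cos(s) + 126*cos(2*s)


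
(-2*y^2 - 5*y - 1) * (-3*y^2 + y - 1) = 6*y^4 + 13*y^3 + 4*y + 1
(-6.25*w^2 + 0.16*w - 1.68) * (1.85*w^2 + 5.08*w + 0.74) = -11.5625*w^4 - 31.454*w^3 - 6.9202*w^2 - 8.416*w - 1.2432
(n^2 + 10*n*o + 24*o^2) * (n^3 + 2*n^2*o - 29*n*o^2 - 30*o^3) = n^5 + 12*n^4*o + 15*n^3*o^2 - 272*n^2*o^3 - 996*n*o^4 - 720*o^5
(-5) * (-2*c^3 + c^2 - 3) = 10*c^3 - 5*c^2 + 15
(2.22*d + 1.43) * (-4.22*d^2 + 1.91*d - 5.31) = -9.3684*d^3 - 1.7944*d^2 - 9.0569*d - 7.5933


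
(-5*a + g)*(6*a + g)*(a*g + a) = -30*a^3*g - 30*a^3 + a^2*g^2 + a^2*g + a*g^3 + a*g^2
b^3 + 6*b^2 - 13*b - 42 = (b - 3)*(b + 2)*(b + 7)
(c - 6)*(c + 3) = c^2 - 3*c - 18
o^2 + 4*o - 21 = (o - 3)*(o + 7)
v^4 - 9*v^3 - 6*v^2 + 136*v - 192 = (v - 8)*(v - 3)*(v - 2)*(v + 4)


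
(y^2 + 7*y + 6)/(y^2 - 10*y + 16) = (y^2 + 7*y + 6)/(y^2 - 10*y + 16)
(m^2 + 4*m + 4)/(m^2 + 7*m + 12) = (m^2 + 4*m + 4)/(m^2 + 7*m + 12)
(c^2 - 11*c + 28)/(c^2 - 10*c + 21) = (c - 4)/(c - 3)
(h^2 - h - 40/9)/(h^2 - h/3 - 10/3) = (h - 8/3)/(h - 2)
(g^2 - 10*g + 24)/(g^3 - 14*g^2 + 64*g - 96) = 1/(g - 4)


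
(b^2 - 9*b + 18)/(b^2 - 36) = (b - 3)/(b + 6)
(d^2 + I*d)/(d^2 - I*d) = (d + I)/(d - I)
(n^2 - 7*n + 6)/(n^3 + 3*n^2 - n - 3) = (n - 6)/(n^2 + 4*n + 3)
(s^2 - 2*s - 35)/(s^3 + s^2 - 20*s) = (s - 7)/(s*(s - 4))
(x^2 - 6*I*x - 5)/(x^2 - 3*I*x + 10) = (x - I)/(x + 2*I)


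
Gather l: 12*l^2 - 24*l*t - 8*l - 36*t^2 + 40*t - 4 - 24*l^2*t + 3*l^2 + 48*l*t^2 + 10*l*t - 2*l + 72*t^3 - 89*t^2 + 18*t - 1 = l^2*(15 - 24*t) + l*(48*t^2 - 14*t - 10) + 72*t^3 - 125*t^2 + 58*t - 5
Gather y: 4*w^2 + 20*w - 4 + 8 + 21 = 4*w^2 + 20*w + 25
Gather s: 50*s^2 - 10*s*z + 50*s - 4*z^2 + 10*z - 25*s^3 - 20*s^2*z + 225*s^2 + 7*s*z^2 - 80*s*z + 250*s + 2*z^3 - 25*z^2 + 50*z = -25*s^3 + s^2*(275 - 20*z) + s*(7*z^2 - 90*z + 300) + 2*z^3 - 29*z^2 + 60*z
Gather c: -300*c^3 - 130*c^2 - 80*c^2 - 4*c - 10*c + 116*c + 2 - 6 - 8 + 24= -300*c^3 - 210*c^2 + 102*c + 12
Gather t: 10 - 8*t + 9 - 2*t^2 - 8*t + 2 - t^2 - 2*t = -3*t^2 - 18*t + 21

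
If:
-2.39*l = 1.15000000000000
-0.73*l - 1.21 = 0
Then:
No Solution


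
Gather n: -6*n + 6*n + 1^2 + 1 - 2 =0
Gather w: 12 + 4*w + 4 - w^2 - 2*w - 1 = -w^2 + 2*w + 15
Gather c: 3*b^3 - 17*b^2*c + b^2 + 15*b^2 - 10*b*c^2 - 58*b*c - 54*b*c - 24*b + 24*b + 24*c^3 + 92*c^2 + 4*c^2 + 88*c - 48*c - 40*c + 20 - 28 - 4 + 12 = 3*b^3 + 16*b^2 + 24*c^3 + c^2*(96 - 10*b) + c*(-17*b^2 - 112*b)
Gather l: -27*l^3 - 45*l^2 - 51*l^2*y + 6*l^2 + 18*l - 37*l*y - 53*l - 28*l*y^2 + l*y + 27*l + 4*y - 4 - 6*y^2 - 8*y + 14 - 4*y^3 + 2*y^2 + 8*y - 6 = -27*l^3 + l^2*(-51*y - 39) + l*(-28*y^2 - 36*y - 8) - 4*y^3 - 4*y^2 + 4*y + 4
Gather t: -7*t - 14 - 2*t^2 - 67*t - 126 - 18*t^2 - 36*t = -20*t^2 - 110*t - 140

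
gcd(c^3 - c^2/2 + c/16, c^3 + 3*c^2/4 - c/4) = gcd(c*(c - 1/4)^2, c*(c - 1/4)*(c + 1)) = c^2 - c/4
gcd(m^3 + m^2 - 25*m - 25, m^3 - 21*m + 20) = m + 5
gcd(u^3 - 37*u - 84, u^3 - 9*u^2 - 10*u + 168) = u^2 - 3*u - 28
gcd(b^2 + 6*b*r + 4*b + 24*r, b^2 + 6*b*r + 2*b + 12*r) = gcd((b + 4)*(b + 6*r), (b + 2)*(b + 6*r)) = b + 6*r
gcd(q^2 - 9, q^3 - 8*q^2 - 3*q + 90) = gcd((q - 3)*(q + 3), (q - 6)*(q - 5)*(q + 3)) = q + 3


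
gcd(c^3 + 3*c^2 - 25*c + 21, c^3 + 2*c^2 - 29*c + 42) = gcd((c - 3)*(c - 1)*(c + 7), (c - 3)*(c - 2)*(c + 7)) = c^2 + 4*c - 21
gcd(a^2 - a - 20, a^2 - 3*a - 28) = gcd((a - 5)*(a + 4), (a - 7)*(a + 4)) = a + 4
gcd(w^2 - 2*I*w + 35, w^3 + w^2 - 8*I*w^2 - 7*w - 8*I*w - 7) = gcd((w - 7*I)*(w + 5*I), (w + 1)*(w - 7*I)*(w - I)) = w - 7*I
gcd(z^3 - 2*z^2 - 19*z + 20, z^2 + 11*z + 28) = z + 4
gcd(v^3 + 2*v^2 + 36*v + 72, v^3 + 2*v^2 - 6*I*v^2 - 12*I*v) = v^2 + v*(2 - 6*I) - 12*I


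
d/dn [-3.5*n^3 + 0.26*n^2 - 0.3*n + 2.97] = -10.5*n^2 + 0.52*n - 0.3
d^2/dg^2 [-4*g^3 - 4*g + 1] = -24*g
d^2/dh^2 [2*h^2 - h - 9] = 4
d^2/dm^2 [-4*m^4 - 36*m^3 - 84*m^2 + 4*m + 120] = -48*m^2 - 216*m - 168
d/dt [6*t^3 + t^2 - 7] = 2*t*(9*t + 1)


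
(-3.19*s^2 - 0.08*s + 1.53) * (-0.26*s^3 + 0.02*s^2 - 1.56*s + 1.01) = 0.8294*s^5 - 0.043*s^4 + 4.577*s^3 - 3.0665*s^2 - 2.4676*s + 1.5453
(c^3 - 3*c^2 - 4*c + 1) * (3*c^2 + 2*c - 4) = 3*c^5 - 7*c^4 - 22*c^3 + 7*c^2 + 18*c - 4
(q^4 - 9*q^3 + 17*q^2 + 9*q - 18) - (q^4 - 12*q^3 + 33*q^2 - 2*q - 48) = 3*q^3 - 16*q^2 + 11*q + 30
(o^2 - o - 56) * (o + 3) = o^3 + 2*o^2 - 59*o - 168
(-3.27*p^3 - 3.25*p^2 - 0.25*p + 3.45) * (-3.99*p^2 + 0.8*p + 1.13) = 13.0473*p^5 + 10.3515*p^4 - 5.2976*p^3 - 17.638*p^2 + 2.4775*p + 3.8985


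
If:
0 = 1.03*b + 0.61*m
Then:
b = -0.592233009708738*m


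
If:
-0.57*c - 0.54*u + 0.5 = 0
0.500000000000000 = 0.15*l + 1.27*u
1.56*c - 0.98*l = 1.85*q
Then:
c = 0.87719298245614 - 0.947368421052632*u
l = 3.33333333333333 - 8.46666666666667*u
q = 3.68618302513039*u - 1.02607871028924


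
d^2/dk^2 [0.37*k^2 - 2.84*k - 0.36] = 0.740000000000000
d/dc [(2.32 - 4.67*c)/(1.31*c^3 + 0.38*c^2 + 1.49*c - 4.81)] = (12.2354*c^3 - 7.343*c^2 - 1.7632*c + 19.0059)/(1.7161*c^6 + 0.9956*c^5 + 4.0482*c^4 - 11.4698*c^3 - 1.4355*c^2 - 14.3338*c + 23.1361)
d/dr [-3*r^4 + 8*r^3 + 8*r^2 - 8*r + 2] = -12*r^3 + 24*r^2 + 16*r - 8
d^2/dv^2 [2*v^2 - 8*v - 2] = 4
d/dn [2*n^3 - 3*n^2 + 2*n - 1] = 6*n^2 - 6*n + 2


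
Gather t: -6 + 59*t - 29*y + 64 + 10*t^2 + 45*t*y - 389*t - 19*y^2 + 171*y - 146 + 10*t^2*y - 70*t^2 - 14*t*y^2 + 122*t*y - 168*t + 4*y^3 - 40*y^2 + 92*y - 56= t^2*(10*y - 60) + t*(-14*y^2 + 167*y - 498) + 4*y^3 - 59*y^2 + 234*y - 144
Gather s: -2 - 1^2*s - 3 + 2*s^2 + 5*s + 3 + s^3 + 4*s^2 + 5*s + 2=s^3 + 6*s^2 + 9*s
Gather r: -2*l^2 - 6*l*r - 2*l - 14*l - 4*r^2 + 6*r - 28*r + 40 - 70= -2*l^2 - 16*l - 4*r^2 + r*(-6*l - 22) - 30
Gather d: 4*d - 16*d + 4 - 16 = -12*d - 12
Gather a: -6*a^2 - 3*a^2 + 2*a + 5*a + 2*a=-9*a^2 + 9*a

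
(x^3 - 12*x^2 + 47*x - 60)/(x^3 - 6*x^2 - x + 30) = (x - 4)/(x + 2)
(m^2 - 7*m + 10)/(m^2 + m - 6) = (m - 5)/(m + 3)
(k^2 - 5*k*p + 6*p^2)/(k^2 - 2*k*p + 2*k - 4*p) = (k - 3*p)/(k + 2)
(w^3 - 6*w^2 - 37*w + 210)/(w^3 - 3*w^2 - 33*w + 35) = (w^2 + w - 30)/(w^2 + 4*w - 5)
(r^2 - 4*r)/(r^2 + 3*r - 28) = r/(r + 7)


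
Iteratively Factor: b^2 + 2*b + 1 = (b + 1)*(b + 1)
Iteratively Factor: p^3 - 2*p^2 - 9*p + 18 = (p + 3)*(p^2 - 5*p + 6) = (p - 2)*(p + 3)*(p - 3)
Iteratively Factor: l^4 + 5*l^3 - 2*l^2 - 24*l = (l - 2)*(l^3 + 7*l^2 + 12*l) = (l - 2)*(l + 4)*(l^2 + 3*l) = l*(l - 2)*(l + 4)*(l + 3)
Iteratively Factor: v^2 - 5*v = (v - 5)*(v)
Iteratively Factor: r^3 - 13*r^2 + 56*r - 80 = (r - 5)*(r^2 - 8*r + 16) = (r - 5)*(r - 4)*(r - 4)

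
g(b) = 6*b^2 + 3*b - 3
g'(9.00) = 111.00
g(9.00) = 510.00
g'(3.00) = 39.00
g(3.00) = 60.00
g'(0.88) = 13.56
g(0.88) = 4.29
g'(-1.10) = -10.20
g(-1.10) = 0.96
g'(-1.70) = -17.40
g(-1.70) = 9.24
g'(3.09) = 40.08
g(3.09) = 63.56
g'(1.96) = 26.52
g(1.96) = 25.93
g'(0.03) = 3.36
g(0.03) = -2.90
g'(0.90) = 13.80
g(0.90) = 4.56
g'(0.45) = 8.40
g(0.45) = -0.44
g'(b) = 12*b + 3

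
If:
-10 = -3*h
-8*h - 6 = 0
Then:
No Solution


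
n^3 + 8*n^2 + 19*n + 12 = (n + 1)*(n + 3)*(n + 4)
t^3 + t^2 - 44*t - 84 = (t - 7)*(t + 2)*(t + 6)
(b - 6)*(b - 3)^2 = b^3 - 12*b^2 + 45*b - 54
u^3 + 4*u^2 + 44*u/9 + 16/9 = (u + 2/3)*(u + 4/3)*(u + 2)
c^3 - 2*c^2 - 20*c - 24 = (c - 6)*(c + 2)^2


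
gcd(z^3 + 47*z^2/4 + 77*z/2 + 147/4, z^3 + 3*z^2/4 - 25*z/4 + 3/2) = z + 3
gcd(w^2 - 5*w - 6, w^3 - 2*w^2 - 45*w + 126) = w - 6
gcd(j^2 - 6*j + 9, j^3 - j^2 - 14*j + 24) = j - 3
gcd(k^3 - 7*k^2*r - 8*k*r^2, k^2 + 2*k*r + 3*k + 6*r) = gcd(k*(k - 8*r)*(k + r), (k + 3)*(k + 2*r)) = 1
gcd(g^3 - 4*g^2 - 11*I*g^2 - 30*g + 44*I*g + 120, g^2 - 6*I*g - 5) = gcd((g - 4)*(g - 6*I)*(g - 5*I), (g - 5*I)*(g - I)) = g - 5*I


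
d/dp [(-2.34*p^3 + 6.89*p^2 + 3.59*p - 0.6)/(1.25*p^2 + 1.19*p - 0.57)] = (-2.925*p^4 - 5.5692*p^3 + 7.713*p^2 - 6.3546*p - 1.3323)/(1.5625*p^4 + 2.975*p^3 - 0.00889999999999991*p^2 - 1.3566*p + 0.3249)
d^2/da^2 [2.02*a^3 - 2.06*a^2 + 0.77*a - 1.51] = 12.12*a - 4.12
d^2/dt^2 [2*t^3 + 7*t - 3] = 12*t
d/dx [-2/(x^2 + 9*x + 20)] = 2*(2*x + 9)/(x^2 + 9*x + 20)^2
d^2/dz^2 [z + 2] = 0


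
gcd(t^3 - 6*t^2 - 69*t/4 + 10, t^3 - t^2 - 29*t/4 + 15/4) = t^2 + 2*t - 5/4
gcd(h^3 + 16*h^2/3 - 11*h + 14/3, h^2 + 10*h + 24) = 1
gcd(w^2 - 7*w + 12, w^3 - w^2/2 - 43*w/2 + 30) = w - 4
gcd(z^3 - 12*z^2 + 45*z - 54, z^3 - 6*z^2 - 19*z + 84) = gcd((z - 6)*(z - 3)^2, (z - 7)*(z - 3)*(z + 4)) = z - 3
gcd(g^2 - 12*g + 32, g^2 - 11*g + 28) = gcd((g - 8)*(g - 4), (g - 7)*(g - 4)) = g - 4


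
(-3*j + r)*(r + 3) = -3*j*r - 9*j + r^2 + 3*r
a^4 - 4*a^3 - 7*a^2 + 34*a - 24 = (a - 4)*(a - 2)*(a - 1)*(a + 3)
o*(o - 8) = o^2 - 8*o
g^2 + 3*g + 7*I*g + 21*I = (g + 3)*(g + 7*I)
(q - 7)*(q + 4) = q^2 - 3*q - 28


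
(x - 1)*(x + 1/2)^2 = x^3 - 3*x/4 - 1/4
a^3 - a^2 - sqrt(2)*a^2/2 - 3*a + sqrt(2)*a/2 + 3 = (a - 1)*(a - 3*sqrt(2)/2)*(a + sqrt(2))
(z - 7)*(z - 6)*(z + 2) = z^3 - 11*z^2 + 16*z + 84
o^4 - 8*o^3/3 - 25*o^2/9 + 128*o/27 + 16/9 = (o - 3)*(o - 4/3)*(o + 1/3)*(o + 4/3)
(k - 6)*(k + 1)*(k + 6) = k^3 + k^2 - 36*k - 36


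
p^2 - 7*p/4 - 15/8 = (p - 5/2)*(p + 3/4)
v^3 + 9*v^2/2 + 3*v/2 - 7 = (v - 1)*(v + 2)*(v + 7/2)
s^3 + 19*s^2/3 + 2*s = s*(s + 1/3)*(s + 6)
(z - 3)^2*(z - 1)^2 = z^4 - 8*z^3 + 22*z^2 - 24*z + 9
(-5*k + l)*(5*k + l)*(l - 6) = -25*k^2*l + 150*k^2 + l^3 - 6*l^2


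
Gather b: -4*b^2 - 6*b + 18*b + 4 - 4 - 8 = -4*b^2 + 12*b - 8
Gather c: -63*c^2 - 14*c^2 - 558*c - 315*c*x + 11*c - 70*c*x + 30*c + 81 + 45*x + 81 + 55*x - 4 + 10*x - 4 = -77*c^2 + c*(-385*x - 517) + 110*x + 154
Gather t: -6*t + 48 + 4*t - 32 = 16 - 2*t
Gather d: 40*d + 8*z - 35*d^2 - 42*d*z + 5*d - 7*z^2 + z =-35*d^2 + d*(45 - 42*z) - 7*z^2 + 9*z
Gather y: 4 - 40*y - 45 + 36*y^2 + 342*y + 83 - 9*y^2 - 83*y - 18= 27*y^2 + 219*y + 24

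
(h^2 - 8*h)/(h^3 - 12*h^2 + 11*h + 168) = h/(h^2 - 4*h - 21)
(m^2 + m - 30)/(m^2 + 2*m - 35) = (m + 6)/(m + 7)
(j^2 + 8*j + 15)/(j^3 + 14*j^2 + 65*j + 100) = (j + 3)/(j^2 + 9*j + 20)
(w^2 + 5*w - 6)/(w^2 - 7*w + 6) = (w + 6)/(w - 6)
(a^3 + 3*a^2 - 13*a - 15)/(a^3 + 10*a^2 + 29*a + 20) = (a - 3)/(a + 4)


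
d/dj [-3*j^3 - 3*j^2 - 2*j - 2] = -9*j^2 - 6*j - 2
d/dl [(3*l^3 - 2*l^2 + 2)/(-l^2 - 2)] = 3*l*(-l^3 - 6*l + 4)/(l^4 + 4*l^2 + 4)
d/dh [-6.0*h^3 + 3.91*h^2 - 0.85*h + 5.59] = -18.0*h^2 + 7.82*h - 0.85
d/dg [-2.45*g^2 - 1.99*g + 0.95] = -4.9*g - 1.99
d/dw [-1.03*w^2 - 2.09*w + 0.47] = -2.06*w - 2.09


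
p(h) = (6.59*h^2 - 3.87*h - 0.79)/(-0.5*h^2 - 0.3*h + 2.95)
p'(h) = (1.0*h + 0.3)*(6.59*h^2 - 3.87*h - 0.79)/(-0.5*h^2 - 0.3*h + 2.95)^2 + (13.18*h - 3.87)/(-0.5*h^2 - 0.3*h + 2.95)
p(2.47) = -35.48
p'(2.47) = 82.71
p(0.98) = 0.80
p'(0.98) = 4.63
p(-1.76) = 13.70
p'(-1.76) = -24.40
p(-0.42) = 0.67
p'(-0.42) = -3.17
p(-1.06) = 3.96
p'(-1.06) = -7.70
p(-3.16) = -70.56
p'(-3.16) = -142.74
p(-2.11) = 27.06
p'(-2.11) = -59.44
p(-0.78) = 2.17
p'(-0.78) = -5.27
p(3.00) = -19.15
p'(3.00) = 11.23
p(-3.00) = -107.89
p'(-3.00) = -381.38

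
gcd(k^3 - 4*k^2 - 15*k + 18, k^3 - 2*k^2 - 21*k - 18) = k^2 - 3*k - 18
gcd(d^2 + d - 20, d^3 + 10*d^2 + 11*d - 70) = d + 5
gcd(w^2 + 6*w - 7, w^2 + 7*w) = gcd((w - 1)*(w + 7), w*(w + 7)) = w + 7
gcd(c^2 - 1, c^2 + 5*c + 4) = c + 1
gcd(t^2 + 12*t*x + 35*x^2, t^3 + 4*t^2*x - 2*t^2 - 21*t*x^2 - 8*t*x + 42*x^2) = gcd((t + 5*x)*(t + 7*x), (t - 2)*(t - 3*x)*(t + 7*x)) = t + 7*x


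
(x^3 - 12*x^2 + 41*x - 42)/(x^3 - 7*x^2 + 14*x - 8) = (x^2 - 10*x + 21)/(x^2 - 5*x + 4)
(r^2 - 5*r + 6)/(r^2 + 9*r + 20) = (r^2 - 5*r + 6)/(r^2 + 9*r + 20)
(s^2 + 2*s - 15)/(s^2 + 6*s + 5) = (s - 3)/(s + 1)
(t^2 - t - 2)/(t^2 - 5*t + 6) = (t + 1)/(t - 3)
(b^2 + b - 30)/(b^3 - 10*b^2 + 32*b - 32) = (b^2 + b - 30)/(b^3 - 10*b^2 + 32*b - 32)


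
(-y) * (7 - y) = y^2 - 7*y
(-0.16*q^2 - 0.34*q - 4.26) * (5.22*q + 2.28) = -0.8352*q^3 - 2.1396*q^2 - 23.0124*q - 9.7128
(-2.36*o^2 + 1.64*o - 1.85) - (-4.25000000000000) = -2.36*o^2 + 1.64*o + 2.4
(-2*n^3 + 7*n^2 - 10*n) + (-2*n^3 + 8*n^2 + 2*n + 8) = -4*n^3 + 15*n^2 - 8*n + 8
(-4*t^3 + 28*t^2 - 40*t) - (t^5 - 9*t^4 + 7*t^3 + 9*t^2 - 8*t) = -t^5 + 9*t^4 - 11*t^3 + 19*t^2 - 32*t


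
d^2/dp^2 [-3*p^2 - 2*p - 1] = -6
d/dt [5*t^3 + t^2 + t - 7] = 15*t^2 + 2*t + 1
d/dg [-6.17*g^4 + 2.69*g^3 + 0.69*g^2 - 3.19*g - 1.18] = -24.68*g^3 + 8.07*g^2 + 1.38*g - 3.19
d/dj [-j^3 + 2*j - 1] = 2 - 3*j^2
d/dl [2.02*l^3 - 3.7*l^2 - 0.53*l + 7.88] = 6.06*l^2 - 7.4*l - 0.53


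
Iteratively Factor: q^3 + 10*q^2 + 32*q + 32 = (q + 2)*(q^2 + 8*q + 16) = (q + 2)*(q + 4)*(q + 4)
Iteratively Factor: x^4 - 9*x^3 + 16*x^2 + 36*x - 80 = (x - 4)*(x^3 - 5*x^2 - 4*x + 20) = (x - 4)*(x + 2)*(x^2 - 7*x + 10) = (x - 5)*(x - 4)*(x + 2)*(x - 2)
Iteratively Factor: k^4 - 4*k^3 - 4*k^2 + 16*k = (k + 2)*(k^3 - 6*k^2 + 8*k) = (k - 4)*(k + 2)*(k^2 - 2*k) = k*(k - 4)*(k + 2)*(k - 2)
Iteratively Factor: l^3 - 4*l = (l)*(l^2 - 4) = l*(l - 2)*(l + 2)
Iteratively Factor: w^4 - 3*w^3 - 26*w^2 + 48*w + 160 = (w + 4)*(w^3 - 7*w^2 + 2*w + 40) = (w + 2)*(w + 4)*(w^2 - 9*w + 20) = (w - 4)*(w + 2)*(w + 4)*(w - 5)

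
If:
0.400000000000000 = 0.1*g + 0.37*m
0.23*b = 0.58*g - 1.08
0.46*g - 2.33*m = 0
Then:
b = 1.13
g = 2.31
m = 0.46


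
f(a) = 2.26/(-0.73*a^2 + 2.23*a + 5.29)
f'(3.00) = 0.17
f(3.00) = 0.42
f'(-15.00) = -0.00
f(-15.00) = -0.01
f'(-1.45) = -36.10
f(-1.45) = 4.33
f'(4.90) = 6.48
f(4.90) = -1.72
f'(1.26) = -0.02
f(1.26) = 0.33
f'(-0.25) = -0.27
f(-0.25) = 0.48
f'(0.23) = -0.13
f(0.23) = 0.39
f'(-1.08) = -2.09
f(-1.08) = 1.11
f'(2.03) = 0.04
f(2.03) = 0.33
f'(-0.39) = -0.34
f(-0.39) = 0.52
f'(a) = 2.26*(1.46*a - 2.23)/(-0.73*a^2 + 2.23*a + 5.29)^2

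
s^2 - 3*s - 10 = (s - 5)*(s + 2)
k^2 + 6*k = k*(k + 6)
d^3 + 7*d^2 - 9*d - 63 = (d - 3)*(d + 3)*(d + 7)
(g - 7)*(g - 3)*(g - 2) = g^3 - 12*g^2 + 41*g - 42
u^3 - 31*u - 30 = (u - 6)*(u + 1)*(u + 5)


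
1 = 1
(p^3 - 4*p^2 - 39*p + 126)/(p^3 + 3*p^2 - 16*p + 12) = (p^2 - 10*p + 21)/(p^2 - 3*p + 2)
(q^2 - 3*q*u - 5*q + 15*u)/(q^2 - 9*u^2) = (q - 5)/(q + 3*u)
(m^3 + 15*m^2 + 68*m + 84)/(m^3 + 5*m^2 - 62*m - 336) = (m + 2)/(m - 8)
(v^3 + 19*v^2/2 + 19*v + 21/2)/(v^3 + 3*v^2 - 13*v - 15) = (2*v^2 + 17*v + 21)/(2*(v^2 + 2*v - 15))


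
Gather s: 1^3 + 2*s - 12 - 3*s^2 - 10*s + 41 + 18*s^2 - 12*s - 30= 15*s^2 - 20*s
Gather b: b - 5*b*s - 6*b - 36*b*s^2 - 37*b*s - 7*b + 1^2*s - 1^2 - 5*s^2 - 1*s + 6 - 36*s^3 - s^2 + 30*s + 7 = b*(-36*s^2 - 42*s - 12) - 36*s^3 - 6*s^2 + 30*s + 12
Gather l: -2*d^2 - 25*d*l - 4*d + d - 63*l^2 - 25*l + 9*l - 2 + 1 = -2*d^2 - 3*d - 63*l^2 + l*(-25*d - 16) - 1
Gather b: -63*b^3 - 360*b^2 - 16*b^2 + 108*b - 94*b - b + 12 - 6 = -63*b^3 - 376*b^2 + 13*b + 6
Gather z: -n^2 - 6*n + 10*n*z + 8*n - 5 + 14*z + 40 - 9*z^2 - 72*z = -n^2 + 2*n - 9*z^2 + z*(10*n - 58) + 35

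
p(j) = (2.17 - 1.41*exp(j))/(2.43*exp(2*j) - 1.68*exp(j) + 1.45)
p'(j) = (2.17 - 1.41*exp(j))*(-4.86*exp(2*j) + 1.68*exp(j))/(2.43*exp(2*j) - 1.68*exp(j) + 1.45)^2 - 1.41*exp(j)/(2.43*exp(2*j) - 1.68*exp(j) + 1.45) = (3.4263*exp(2*j) - 10.5462*exp(j) + 1.6011)*exp(j)/(5.9049*exp(4*j) - 8.1648*exp(3*j) + 9.8694*exp(2*j) - 4.872*exp(j) + 2.1025)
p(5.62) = -0.00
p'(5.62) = 0.00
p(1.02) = -0.11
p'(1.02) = -0.01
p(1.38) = -0.10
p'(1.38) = 0.05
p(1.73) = -0.08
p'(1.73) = 0.06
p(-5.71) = 1.50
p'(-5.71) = 0.00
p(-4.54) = 1.50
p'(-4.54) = 0.01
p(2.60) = -0.04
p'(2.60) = 0.04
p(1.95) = -0.07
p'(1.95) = 0.06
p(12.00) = 0.00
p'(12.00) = 0.00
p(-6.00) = 1.50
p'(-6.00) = 0.00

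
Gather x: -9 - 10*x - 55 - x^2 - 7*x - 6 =-x^2 - 17*x - 70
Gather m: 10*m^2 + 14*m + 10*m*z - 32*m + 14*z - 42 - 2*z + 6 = 10*m^2 + m*(10*z - 18) + 12*z - 36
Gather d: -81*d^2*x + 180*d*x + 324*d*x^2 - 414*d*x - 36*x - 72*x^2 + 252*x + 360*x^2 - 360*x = -81*d^2*x + d*(324*x^2 - 234*x) + 288*x^2 - 144*x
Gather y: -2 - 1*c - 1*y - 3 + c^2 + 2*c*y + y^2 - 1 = c^2 - c + y^2 + y*(2*c - 1) - 6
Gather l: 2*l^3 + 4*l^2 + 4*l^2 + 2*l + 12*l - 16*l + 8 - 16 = 2*l^3 + 8*l^2 - 2*l - 8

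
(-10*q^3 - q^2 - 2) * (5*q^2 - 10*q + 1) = -50*q^5 + 95*q^4 - 11*q^2 + 20*q - 2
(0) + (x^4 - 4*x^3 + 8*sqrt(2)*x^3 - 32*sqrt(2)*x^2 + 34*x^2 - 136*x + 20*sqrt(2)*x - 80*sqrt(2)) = x^4 - 4*x^3 + 8*sqrt(2)*x^3 - 32*sqrt(2)*x^2 + 34*x^2 - 136*x + 20*sqrt(2)*x - 80*sqrt(2)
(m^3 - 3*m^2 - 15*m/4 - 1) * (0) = 0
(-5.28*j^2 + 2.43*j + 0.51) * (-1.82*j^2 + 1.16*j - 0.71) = 9.6096*j^4 - 10.5474*j^3 + 5.6394*j^2 - 1.1337*j - 0.3621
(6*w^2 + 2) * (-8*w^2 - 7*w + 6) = -48*w^4 - 42*w^3 + 20*w^2 - 14*w + 12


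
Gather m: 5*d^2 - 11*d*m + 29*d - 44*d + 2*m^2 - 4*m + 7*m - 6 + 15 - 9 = 5*d^2 - 15*d + 2*m^2 + m*(3 - 11*d)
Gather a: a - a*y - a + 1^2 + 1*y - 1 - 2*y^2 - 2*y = -a*y - 2*y^2 - y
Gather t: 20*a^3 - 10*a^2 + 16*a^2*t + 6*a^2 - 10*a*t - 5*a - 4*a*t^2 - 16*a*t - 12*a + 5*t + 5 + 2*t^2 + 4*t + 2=20*a^3 - 4*a^2 - 17*a + t^2*(2 - 4*a) + t*(16*a^2 - 26*a + 9) + 7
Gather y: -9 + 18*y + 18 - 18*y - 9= 0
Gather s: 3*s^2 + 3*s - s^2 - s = 2*s^2 + 2*s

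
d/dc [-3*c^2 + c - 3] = 1 - 6*c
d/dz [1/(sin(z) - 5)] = -cos(z)/(sin(z) - 5)^2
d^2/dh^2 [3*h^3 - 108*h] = 18*h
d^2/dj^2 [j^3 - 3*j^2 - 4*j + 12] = 6*j - 6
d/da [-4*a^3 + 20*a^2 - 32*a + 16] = -12*a^2 + 40*a - 32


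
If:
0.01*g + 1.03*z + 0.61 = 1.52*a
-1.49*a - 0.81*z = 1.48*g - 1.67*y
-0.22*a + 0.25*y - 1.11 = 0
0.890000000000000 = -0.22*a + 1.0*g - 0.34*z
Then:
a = 3.03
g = 2.86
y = 7.10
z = 3.85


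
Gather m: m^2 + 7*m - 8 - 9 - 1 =m^2 + 7*m - 18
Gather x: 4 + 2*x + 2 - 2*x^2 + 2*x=-2*x^2 + 4*x + 6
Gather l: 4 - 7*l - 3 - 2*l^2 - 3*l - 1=-2*l^2 - 10*l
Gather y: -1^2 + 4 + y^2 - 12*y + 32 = y^2 - 12*y + 35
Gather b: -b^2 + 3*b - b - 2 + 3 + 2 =-b^2 + 2*b + 3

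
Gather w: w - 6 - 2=w - 8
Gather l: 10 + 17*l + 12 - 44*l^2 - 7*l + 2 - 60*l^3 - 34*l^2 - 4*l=-60*l^3 - 78*l^2 + 6*l + 24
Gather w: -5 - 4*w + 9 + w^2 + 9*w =w^2 + 5*w + 4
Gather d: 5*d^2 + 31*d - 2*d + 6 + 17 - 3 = 5*d^2 + 29*d + 20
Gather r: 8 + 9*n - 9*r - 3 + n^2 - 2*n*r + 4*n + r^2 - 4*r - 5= n^2 + 13*n + r^2 + r*(-2*n - 13)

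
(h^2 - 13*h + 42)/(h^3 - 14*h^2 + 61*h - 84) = (h - 6)/(h^2 - 7*h + 12)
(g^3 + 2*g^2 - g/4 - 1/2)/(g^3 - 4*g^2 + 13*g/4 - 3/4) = (2*g^2 + 5*g + 2)/(2*g^2 - 7*g + 3)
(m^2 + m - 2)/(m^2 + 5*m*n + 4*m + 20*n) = (m^2 + m - 2)/(m^2 + 5*m*n + 4*m + 20*n)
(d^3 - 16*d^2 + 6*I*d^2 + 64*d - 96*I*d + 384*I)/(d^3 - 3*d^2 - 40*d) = (d^2 + 2*d*(-4 + 3*I) - 48*I)/(d*(d + 5))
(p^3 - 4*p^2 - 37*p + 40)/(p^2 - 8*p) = p + 4 - 5/p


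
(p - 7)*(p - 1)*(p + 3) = p^3 - 5*p^2 - 17*p + 21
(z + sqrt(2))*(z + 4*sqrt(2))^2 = z^3 + 9*sqrt(2)*z^2 + 48*z + 32*sqrt(2)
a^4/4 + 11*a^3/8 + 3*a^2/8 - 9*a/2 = a*(a/4 + 1)*(a - 3/2)*(a + 3)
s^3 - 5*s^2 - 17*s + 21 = (s - 7)*(s - 1)*(s + 3)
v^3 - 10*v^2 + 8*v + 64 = (v - 8)*(v - 4)*(v + 2)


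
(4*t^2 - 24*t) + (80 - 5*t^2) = -t^2 - 24*t + 80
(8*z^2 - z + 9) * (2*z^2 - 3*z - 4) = 16*z^4 - 26*z^3 - 11*z^2 - 23*z - 36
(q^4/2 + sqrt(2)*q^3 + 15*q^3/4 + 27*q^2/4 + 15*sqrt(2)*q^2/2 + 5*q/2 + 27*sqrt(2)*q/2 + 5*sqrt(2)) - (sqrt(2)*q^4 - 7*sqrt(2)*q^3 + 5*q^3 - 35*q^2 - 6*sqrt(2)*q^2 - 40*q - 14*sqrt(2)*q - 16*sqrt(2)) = -sqrt(2)*q^4 + q^4/2 - 5*q^3/4 + 8*sqrt(2)*q^3 + 27*sqrt(2)*q^2/2 + 167*q^2/4 + 55*sqrt(2)*q/2 + 85*q/2 + 21*sqrt(2)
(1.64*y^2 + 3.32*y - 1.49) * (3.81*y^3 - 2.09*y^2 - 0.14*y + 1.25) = 6.2484*y^5 + 9.2216*y^4 - 12.8453*y^3 + 4.6993*y^2 + 4.3586*y - 1.8625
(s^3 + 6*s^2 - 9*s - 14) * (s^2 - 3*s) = s^5 + 3*s^4 - 27*s^3 + 13*s^2 + 42*s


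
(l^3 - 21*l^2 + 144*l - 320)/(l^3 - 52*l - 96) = (l^2 - 13*l + 40)/(l^2 + 8*l + 12)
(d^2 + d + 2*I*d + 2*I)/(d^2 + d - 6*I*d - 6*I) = (d + 2*I)/(d - 6*I)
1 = 1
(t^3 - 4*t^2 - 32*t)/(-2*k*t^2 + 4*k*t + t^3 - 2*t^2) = (-t^2 + 4*t + 32)/(2*k*t - 4*k - t^2 + 2*t)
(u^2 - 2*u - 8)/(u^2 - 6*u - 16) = (u - 4)/(u - 8)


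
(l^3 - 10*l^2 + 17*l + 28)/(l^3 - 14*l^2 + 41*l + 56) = (l - 4)/(l - 8)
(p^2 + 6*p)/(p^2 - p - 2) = p*(p + 6)/(p^2 - p - 2)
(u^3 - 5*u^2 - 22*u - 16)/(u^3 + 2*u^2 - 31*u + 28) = (u^3 - 5*u^2 - 22*u - 16)/(u^3 + 2*u^2 - 31*u + 28)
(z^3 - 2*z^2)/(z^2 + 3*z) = z*(z - 2)/(z + 3)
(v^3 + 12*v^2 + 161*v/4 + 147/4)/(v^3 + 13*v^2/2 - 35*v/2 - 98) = (v + 3/2)/(v - 4)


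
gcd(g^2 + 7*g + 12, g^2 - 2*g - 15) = g + 3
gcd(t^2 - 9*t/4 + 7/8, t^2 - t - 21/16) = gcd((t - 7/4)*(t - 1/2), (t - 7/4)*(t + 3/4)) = t - 7/4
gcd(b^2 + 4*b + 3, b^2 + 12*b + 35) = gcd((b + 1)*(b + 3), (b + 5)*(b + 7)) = 1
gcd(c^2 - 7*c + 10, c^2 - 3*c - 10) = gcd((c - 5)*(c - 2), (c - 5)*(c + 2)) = c - 5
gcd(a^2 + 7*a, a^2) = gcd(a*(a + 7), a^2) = a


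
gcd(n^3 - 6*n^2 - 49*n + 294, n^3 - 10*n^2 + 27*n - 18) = n - 6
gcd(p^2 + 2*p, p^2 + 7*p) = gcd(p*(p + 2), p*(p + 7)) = p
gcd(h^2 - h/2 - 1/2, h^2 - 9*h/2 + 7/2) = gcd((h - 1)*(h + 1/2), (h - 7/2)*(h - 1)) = h - 1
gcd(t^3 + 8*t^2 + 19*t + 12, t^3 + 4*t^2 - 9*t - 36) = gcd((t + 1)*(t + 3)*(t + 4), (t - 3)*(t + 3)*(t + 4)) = t^2 + 7*t + 12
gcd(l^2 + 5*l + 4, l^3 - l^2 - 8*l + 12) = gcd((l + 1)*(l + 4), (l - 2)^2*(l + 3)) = 1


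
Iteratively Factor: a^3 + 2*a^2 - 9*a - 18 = (a - 3)*(a^2 + 5*a + 6) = (a - 3)*(a + 3)*(a + 2)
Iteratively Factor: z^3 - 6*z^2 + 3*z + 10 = (z - 2)*(z^2 - 4*z - 5) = (z - 2)*(z + 1)*(z - 5)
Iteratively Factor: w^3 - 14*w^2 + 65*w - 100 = (w - 4)*(w^2 - 10*w + 25) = (w - 5)*(w - 4)*(w - 5)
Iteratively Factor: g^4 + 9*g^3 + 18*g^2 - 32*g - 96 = (g + 3)*(g^3 + 6*g^2 - 32) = (g - 2)*(g + 3)*(g^2 + 8*g + 16) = (g - 2)*(g + 3)*(g + 4)*(g + 4)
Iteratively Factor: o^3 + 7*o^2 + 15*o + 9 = (o + 1)*(o^2 + 6*o + 9) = (o + 1)*(o + 3)*(o + 3)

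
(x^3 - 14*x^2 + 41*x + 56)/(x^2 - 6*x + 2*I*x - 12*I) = (x^3 - 14*x^2 + 41*x + 56)/(x^2 + 2*x*(-3 + I) - 12*I)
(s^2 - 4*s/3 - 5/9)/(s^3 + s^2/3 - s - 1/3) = (s - 5/3)/(s^2 - 1)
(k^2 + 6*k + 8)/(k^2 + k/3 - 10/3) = 3*(k + 4)/(3*k - 5)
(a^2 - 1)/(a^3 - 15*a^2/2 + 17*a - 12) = 2*(a^2 - 1)/(2*a^3 - 15*a^2 + 34*a - 24)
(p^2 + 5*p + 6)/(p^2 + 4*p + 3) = (p + 2)/(p + 1)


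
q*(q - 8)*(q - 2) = q^3 - 10*q^2 + 16*q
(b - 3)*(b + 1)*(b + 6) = b^3 + 4*b^2 - 15*b - 18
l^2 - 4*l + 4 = (l - 2)^2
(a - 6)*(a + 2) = a^2 - 4*a - 12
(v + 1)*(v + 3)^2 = v^3 + 7*v^2 + 15*v + 9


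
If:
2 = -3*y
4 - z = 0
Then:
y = -2/3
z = 4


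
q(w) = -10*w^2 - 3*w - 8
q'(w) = -20*w - 3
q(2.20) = -63.00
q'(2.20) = -47.00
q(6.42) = -439.42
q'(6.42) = -131.40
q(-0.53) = -9.22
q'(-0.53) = 7.60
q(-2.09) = -45.41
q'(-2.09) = 38.80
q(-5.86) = -333.82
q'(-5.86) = 114.20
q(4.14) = -191.82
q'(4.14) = -85.80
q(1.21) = -26.27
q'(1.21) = -27.20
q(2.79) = -94.21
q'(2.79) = -58.80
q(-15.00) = -2213.00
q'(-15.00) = 297.00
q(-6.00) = -350.00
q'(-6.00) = 117.00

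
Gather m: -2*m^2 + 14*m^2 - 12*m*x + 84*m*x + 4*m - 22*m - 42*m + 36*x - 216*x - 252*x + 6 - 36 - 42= 12*m^2 + m*(72*x - 60) - 432*x - 72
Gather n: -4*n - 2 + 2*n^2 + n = 2*n^2 - 3*n - 2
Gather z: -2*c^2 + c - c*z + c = -2*c^2 - c*z + 2*c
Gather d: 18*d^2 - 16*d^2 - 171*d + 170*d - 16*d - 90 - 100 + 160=2*d^2 - 17*d - 30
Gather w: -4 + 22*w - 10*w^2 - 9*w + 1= -10*w^2 + 13*w - 3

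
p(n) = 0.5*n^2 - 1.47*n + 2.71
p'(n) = 1.0*n - 1.47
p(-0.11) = 2.88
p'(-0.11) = -1.58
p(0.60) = 2.01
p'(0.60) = -0.87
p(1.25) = 1.65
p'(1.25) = -0.22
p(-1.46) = 5.92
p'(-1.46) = -2.93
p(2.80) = 2.51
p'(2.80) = 1.33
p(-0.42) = 3.42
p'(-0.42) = -1.89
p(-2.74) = 10.49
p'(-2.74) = -4.21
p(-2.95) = 11.40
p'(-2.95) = -4.42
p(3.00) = 2.80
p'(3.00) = 1.53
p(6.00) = 11.89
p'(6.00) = 4.53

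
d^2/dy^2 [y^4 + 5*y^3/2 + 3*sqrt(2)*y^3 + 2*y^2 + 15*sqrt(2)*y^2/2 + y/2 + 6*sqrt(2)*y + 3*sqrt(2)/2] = 12*y^2 + 15*y + 18*sqrt(2)*y + 4 + 15*sqrt(2)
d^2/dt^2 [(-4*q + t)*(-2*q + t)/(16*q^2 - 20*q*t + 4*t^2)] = q/(2*(q^3 - 3*q^2*t + 3*q*t^2 - t^3))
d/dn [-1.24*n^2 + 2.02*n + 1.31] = 2.02 - 2.48*n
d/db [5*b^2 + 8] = 10*b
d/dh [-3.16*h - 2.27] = -3.16000000000000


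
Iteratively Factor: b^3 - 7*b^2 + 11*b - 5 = (b - 1)*(b^2 - 6*b + 5) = (b - 5)*(b - 1)*(b - 1)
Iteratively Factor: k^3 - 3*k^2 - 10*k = (k)*(k^2 - 3*k - 10) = k*(k + 2)*(k - 5)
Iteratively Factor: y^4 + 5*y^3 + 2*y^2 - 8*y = (y)*(y^3 + 5*y^2 + 2*y - 8) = y*(y - 1)*(y^2 + 6*y + 8) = y*(y - 1)*(y + 4)*(y + 2)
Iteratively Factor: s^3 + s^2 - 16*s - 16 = (s - 4)*(s^2 + 5*s + 4) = (s - 4)*(s + 1)*(s + 4)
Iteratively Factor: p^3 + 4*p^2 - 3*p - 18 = (p - 2)*(p^2 + 6*p + 9) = (p - 2)*(p + 3)*(p + 3)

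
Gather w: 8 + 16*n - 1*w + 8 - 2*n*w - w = 16*n + w*(-2*n - 2) + 16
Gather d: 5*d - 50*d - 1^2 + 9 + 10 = 18 - 45*d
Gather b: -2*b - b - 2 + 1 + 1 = -3*b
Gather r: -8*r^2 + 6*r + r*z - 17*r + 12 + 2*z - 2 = -8*r^2 + r*(z - 11) + 2*z + 10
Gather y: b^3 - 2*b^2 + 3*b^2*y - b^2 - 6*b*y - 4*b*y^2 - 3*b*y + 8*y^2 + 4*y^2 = b^3 - 3*b^2 + y^2*(12 - 4*b) + y*(3*b^2 - 9*b)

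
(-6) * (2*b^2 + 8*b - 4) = -12*b^2 - 48*b + 24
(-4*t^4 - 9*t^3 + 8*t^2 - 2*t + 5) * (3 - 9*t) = 36*t^5 + 69*t^4 - 99*t^3 + 42*t^2 - 51*t + 15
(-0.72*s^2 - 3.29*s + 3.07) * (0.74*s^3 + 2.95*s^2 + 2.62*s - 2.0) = -0.5328*s^5 - 4.5586*s^4 - 9.3201*s^3 + 1.8767*s^2 + 14.6234*s - 6.14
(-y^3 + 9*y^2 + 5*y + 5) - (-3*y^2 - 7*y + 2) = -y^3 + 12*y^2 + 12*y + 3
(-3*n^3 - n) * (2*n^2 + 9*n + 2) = -6*n^5 - 27*n^4 - 8*n^3 - 9*n^2 - 2*n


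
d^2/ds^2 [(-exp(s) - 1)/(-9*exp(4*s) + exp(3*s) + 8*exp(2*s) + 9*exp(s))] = (729*exp(7*s) + 1197*exp(6*s) - 347*exp(5*s) - 102*exp(4*s) + 197*exp(3*s) + 202*exp(2*s) + 216*exp(s) + 81)*exp(-s)/(729*exp(9*s) - 243*exp(8*s) - 1917*exp(7*s) - 1756*exp(6*s) + 2190*exp(5*s) + 3669*exp(4*s) + 1243*exp(3*s) - 1971*exp(2*s) - 1944*exp(s) - 729)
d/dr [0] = 0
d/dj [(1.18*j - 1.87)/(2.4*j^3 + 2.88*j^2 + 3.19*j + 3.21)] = (-5.664*j^3 + 10.0656*j^2 + 10.7712*j + 9.7531)/(5.76*j^6 + 13.824*j^5 + 23.6064*j^4 + 33.7824*j^3 + 28.6657*j^2 + 20.4798*j + 10.3041)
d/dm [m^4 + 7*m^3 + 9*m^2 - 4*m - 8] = 4*m^3 + 21*m^2 + 18*m - 4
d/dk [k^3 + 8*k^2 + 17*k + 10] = 3*k^2 + 16*k + 17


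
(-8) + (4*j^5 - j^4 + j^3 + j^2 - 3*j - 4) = 4*j^5 - j^4 + j^3 + j^2 - 3*j - 12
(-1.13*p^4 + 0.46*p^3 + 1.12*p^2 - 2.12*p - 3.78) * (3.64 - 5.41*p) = 6.1133*p^5 - 6.6018*p^4 - 4.3848*p^3 + 15.546*p^2 + 12.733*p - 13.7592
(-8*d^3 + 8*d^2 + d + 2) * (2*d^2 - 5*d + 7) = -16*d^5 + 56*d^4 - 94*d^3 + 55*d^2 - 3*d + 14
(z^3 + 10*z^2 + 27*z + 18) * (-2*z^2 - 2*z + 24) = -2*z^5 - 22*z^4 - 50*z^3 + 150*z^2 + 612*z + 432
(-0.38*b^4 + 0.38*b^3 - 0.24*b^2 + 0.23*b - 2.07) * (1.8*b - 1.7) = -0.684*b^5 + 1.33*b^4 - 1.078*b^3 + 0.822*b^2 - 4.117*b + 3.519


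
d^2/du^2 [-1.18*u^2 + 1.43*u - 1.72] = -2.36000000000000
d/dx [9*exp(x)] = 9*exp(x)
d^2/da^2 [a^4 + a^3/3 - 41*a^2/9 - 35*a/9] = 12*a^2 + 2*a - 82/9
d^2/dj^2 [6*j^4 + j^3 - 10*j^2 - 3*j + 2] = 72*j^2 + 6*j - 20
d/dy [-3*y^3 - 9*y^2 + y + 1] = -9*y^2 - 18*y + 1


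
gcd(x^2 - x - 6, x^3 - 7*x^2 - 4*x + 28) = x + 2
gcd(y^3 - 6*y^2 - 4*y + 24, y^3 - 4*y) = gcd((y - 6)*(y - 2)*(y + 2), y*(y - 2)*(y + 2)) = y^2 - 4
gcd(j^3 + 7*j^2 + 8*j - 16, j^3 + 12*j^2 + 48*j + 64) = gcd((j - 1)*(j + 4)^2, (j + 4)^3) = j^2 + 8*j + 16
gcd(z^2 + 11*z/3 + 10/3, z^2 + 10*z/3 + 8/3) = z + 2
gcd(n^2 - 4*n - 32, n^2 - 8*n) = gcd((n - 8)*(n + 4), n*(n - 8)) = n - 8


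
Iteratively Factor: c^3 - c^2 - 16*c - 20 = (c + 2)*(c^2 - 3*c - 10) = (c - 5)*(c + 2)*(c + 2)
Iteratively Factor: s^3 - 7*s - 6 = (s + 2)*(s^2 - 2*s - 3) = (s - 3)*(s + 2)*(s + 1)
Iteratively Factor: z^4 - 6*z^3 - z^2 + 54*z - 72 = (z - 2)*(z^3 - 4*z^2 - 9*z + 36) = (z - 3)*(z - 2)*(z^2 - z - 12) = (z - 3)*(z - 2)*(z + 3)*(z - 4)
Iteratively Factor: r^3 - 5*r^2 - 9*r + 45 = (r - 5)*(r^2 - 9) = (r - 5)*(r - 3)*(r + 3)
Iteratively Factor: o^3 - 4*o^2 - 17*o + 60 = (o - 5)*(o^2 + o - 12) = (o - 5)*(o - 3)*(o + 4)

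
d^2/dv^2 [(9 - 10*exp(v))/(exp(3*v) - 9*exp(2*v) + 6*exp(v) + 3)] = (-40*exp(6*v) + 351*exp(5*v) - 1461*exp(4*v) + 2874*exp(3*v) - 3321*exp(2*v) + 1476*exp(v) - 252)*exp(v)/(exp(9*v) - 27*exp(8*v) + 261*exp(7*v) - 1044*exp(6*v) + 1404*exp(5*v) - 135*exp(4*v) - 729*exp(3*v) + 81*exp(2*v) + 162*exp(v) + 27)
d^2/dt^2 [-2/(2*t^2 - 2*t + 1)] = 8*(2*t^2 - 2*t - 2*(2*t - 1)^2 + 1)/(2*t^2 - 2*t + 1)^3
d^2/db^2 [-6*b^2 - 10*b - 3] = -12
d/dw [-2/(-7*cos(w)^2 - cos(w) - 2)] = 2*(14*cos(w) + 1)*sin(w)/(7*cos(w)^2 + cos(w) + 2)^2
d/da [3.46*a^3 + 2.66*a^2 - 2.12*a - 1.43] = 10.38*a^2 + 5.32*a - 2.12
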